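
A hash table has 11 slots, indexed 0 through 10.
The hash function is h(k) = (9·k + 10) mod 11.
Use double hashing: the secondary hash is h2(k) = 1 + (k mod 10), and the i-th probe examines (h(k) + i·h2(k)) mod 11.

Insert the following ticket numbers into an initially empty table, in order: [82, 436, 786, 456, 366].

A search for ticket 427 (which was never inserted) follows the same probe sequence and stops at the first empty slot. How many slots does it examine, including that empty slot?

82: h=0 -> slot 0
436: h=7 -> slot 7
786: h=0, h2=7, probe 0,7,3 -> slot 3
456: h=0, h2=7, probe 0,7,3,10 -> slot 10
366: h=4 -> slot 4
Table: [82, ., ., 786, 366, ., ., 436, ., ., 456]
Lookup 427: h=3, h2=8, probe 3,0,8 → slot 8 empty, not found.

3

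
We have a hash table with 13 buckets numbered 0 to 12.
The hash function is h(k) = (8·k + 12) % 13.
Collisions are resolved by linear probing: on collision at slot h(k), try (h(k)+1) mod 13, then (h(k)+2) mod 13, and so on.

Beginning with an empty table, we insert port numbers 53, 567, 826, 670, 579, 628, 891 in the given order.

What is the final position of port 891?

Insert 53: h=7, slot 7 empty => index 7.
Insert 567: h=11, slot 11 empty => index 11.
Insert 826: h=3, slot 3 empty => index 3.
Insert 670: h=3, slot 3 occupied => index 4.
Insert 579: h=3, slots 3,4 occupied => index 5.
Insert 628: h=5, slot 5 occupied => index 6.
Insert 891: h=3, slots 3,4,5,6,7 occupied => index 8.
Table: [_, _, _, 826, 670, 579, 628, 53, 891, _, _, 567, _]

8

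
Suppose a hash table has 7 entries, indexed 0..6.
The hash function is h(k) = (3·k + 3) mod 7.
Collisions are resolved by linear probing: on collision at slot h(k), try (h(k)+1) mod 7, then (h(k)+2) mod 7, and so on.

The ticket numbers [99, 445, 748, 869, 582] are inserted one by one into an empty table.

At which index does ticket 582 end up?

3

99: h=6 → slot 6
445: h=1 → slot 1
748: h=0 → slot 0
869: h=6, probe 6,0,1,2 → slot 2
582: h=6, probe 6,0,1,2,3 → slot 3
Table: [748, 445, 869, 582, _, _, 99]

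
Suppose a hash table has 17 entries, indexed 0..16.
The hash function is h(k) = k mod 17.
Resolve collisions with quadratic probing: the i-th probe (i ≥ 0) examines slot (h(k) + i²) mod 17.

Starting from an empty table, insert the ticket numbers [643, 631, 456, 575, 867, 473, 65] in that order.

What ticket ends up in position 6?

643 hashes to 14; slot 14 is free => place at 14.
631 hashes to 2; slot 2 is free => place at 2.
456 hashes to 14; 14 taken => place at 15.
575 hashes to 14; 14,15 taken => place at 1.
867 hashes to 0; slot 0 is free => place at 0.
473 hashes to 14; 14,15,1 taken => place at 6.
65 hashes to 14; 14,15,1,6 taken => place at 13.
Table: [867, 575, 631, ∅, ∅, ∅, 473, ∅, ∅, ∅, ∅, ∅, ∅, 65, 643, 456, ∅]

473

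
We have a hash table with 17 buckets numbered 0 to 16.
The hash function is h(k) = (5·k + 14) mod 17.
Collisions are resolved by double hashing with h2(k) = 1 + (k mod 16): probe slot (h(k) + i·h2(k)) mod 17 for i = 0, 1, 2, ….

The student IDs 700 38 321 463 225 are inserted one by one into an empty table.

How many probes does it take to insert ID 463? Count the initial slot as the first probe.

2

Insert 700: h=12, slot 12 empty -> index 12.
Insert 38: h=0, slot 0 empty -> index 0.
Insert 321: h=4, slot 4 empty -> index 4.
Insert 463: h=0, h2=16, slot 0 occupied -> index 16.
Insert 225: h=0, h2=2, slot 0 occupied -> index 2.
Table: [38, —, 225, —, 321, —, —, —, —, —, —, —, 700, —, —, —, 463]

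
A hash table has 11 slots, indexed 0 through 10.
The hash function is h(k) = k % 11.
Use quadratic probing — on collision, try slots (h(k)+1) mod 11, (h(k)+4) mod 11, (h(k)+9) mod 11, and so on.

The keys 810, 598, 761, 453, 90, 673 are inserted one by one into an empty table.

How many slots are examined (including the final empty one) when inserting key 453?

2

810 hashes to 7; slot 7 is free -> place at 7.
598 hashes to 4; slot 4 is free -> place at 4.
761 hashes to 2; slot 2 is free -> place at 2.
453 hashes to 2; 2 taken -> place at 3.
90 hashes to 2; 2,3 taken -> place at 6.
673 hashes to 2; 2,3,6 taken -> place at 0.
Table: [673, —, 761, 453, 598, —, 90, 810, —, —, —]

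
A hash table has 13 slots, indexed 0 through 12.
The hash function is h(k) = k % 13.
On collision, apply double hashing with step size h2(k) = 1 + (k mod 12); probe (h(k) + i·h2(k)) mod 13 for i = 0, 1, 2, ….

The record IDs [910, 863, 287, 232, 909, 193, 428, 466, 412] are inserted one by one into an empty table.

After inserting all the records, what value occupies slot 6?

Insert 910: h=0, slot 0 empty -> index 0.
Insert 863: h=5, slot 5 empty -> index 5.
Insert 287: h=1, slot 1 empty -> index 1.
Insert 232: h=11, slot 11 empty -> index 11.
Insert 909: h=12, slot 12 empty -> index 12.
Insert 193: h=11, h2=2, slots 11,0 occupied -> index 2.
Insert 428: h=12, h2=9, slot 12 occupied -> index 8.
Insert 466: h=11, h2=11, slot 11 occupied -> index 9.
Insert 412: h=9, h2=5, slots 9,1 occupied -> index 6.
Table: [910, 287, 193, ., ., 863, 412, ., 428, 466, ., 232, 909]

412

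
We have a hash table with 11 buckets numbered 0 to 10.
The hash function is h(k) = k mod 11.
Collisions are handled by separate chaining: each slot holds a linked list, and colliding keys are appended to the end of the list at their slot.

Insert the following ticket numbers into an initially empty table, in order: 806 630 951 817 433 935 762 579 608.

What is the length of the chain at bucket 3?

5

806 -> bucket 3
630 -> bucket 3 (collision)
951 -> bucket 5
817 -> bucket 3 (collision)
433 -> bucket 4
935 -> bucket 0
762 -> bucket 3 (collision)
579 -> bucket 7
608 -> bucket 3 (collision)
Final buckets:
0: 935
1: -
2: -
3: 806 -> 630 -> 817 -> 762 -> 608
4: 433
5: 951
6: -
7: 579
8: -
9: -
10: -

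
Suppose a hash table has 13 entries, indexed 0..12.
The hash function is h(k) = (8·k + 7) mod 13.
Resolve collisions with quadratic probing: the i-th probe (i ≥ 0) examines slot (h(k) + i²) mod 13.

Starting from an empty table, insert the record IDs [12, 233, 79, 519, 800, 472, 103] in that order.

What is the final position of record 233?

12 hashes to 12; slot 12 is free => place at 12.
233 hashes to 12; 12 taken => place at 0.
79 hashes to 2; slot 2 is free => place at 2.
519 hashes to 12; 12,0 taken => place at 3.
800 hashes to 11; slot 11 is free => place at 11.
472 hashes to 0; 0 taken => place at 1.
103 hashes to 12; 12,0,3 taken => place at 8.
Table: [233, 472, 79, 519, _, _, _, _, 103, _, _, 800, 12]

0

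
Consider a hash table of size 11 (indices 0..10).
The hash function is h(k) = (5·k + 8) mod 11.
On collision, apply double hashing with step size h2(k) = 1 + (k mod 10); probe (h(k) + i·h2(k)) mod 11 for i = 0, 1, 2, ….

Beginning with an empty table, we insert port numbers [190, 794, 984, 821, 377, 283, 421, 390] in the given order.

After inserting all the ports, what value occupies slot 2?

190: h=1 → slot 1
794: h=7 → slot 7
984: h=0 → slot 0
821: h=10 → slot 10
377: h=1, h2=8, probe 1,9 → slot 9
283: h=4 → slot 4
421: h=1, h2=2, probe 1,3 → slot 3
390: h=0, h2=1, probe 0,1,2 → slot 2
Table: [984, 190, 390, 421, 283, _, _, 794, _, 377, 821]

390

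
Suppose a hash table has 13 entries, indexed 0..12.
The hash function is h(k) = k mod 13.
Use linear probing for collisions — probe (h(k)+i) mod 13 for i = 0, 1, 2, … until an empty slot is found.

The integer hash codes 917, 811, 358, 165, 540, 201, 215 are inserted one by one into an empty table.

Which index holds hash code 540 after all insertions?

Insert 917: h=7, slot 7 empty => index 7.
Insert 811: h=5, slot 5 empty => index 5.
Insert 358: h=7, slot 7 occupied => index 8.
Insert 165: h=9, slot 9 empty => index 9.
Insert 540: h=7, slots 7,8,9 occupied => index 10.
Insert 201: h=6, slot 6 empty => index 6.
Insert 215: h=7, slots 7,8,9,10 occupied => index 11.
Table: [., ., ., ., ., 811, 201, 917, 358, 165, 540, 215, .]

10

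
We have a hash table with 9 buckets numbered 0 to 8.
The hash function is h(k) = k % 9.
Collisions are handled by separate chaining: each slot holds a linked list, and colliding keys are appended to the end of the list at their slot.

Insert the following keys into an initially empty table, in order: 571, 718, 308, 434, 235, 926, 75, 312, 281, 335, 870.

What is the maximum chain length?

4

Insert 571: h=4, bucket 4 empty → new chain.
Insert 718: h=7, bucket 7 empty → new chain.
Insert 308: h=2, bucket 2 empty → new chain.
Insert 434: h=2, bucket 2 nonempty → append to chain.
Insert 235: h=1, bucket 1 empty → new chain.
Insert 926: h=8, bucket 8 empty → new chain.
Insert 75: h=3, bucket 3 empty → new chain.
Insert 312: h=6, bucket 6 empty → new chain.
Insert 281: h=2, bucket 2 nonempty → append to chain.
Insert 335: h=2, bucket 2 nonempty → append to chain.
Insert 870: h=6, bucket 6 nonempty → append to chain.
Final buckets:
0: .
1: 235
2: 308 -> 434 -> 281 -> 335
3: 75
4: 571
5: .
6: 312 -> 870
7: 718
8: 926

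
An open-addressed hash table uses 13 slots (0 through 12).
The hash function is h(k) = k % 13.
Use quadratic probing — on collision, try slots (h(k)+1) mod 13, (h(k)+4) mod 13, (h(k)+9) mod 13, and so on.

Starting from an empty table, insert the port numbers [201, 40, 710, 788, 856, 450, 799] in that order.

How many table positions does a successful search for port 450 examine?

201: h=6 => slot 6
40: h=1 => slot 1
710: h=8 => slot 8
788: h=8, probe 8,9 => slot 9
856: h=11 => slot 11
450: h=8, probe 8,9,12 => slot 12
799: h=6, probe 6,7 => slot 7
Table: [., 40, ., ., ., ., 201, 799, 710, 788, ., 856, 450]
Lookup 450: h=8, probe 8,9,12 → found at 12.

3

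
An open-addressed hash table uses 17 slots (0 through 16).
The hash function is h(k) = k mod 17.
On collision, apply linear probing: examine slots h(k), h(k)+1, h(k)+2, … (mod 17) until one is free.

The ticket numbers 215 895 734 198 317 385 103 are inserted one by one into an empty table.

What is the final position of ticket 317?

Insert 215: h=11, slot 11 empty → index 11.
Insert 895: h=11, slot 11 occupied → index 12.
Insert 734: h=3, slot 3 empty → index 3.
Insert 198: h=11, slots 11,12 occupied → index 13.
Insert 317: h=11, slots 11,12,13 occupied → index 14.
Insert 385: h=11, slots 11,12,13,14 occupied → index 15.
Insert 103: h=1, slot 1 empty → index 1.
Table: [—, 103, —, 734, —, —, —, —, —, —, —, 215, 895, 198, 317, 385, —]

14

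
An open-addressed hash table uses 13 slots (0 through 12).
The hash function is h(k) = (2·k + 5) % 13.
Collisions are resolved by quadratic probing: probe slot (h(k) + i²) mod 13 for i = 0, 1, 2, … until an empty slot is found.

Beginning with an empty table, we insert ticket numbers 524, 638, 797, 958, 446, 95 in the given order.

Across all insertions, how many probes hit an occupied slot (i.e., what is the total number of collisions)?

524: h=0 -> slot 0
638: h=7 -> slot 7
797: h=0, probe 0,1 -> slot 1
958: h=10 -> slot 10
446: h=0, probe 0,1,4 -> slot 4
95: h=0, probe 0,1,4,9 -> slot 9
Table: [524, 797, ., ., 446, ., ., 638, ., 95, 958, ., .]

6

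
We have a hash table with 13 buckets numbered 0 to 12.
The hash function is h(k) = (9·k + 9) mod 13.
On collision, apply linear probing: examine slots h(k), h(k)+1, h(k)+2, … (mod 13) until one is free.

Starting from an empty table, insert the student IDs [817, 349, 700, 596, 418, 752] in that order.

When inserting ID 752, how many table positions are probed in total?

817 hashes to 4; slot 4 is free → place at 4.
349 hashes to 4; 4 taken → place at 5.
700 hashes to 4; 4,5 taken → place at 6.
596 hashes to 4; 4,5,6 taken → place at 7.
418 hashes to 1; slot 1 is free → place at 1.
752 hashes to 4; 4,5,6,7 taken → place at 8.
Table: [., 418, ., ., 817, 349, 700, 596, 752, ., ., ., .]

5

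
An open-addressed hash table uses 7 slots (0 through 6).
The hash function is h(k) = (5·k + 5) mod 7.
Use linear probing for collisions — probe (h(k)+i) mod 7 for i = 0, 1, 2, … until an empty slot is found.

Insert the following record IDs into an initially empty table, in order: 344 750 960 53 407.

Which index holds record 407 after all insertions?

0

Insert 344: h=3, slot 3 empty => index 3.
Insert 750: h=3, slot 3 occupied => index 4.
Insert 960: h=3, slots 3,4 occupied => index 5.
Insert 53: h=4, slots 4,5 occupied => index 6.
Insert 407: h=3, slots 3,4,5,6 occupied => index 0.
Table: [407, ∅, ∅, 344, 750, 960, 53]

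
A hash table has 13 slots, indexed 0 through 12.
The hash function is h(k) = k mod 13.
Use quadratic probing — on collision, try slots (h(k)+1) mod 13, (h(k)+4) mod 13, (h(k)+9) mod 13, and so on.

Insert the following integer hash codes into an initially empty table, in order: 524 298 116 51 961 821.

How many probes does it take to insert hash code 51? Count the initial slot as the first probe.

524 hashes to 4; slot 4 is free => place at 4.
298 hashes to 12; slot 12 is free => place at 12.
116 hashes to 12; 12 taken => place at 0.
51 hashes to 12; 12,0 taken => place at 3.
961 hashes to 12; 12,0,3 taken => place at 8.
821 hashes to 2; slot 2 is free => place at 2.
Table: [116, -, 821, 51, 524, -, -, -, 961, -, -, -, 298]

3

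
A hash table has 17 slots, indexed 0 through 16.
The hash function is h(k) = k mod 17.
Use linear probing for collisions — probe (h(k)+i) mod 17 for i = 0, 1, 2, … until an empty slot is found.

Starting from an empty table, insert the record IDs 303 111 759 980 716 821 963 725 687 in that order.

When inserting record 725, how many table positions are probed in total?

5

303 hashes to 14; slot 14 is free → place at 14.
111 hashes to 9; slot 9 is free → place at 9.
759 hashes to 11; slot 11 is free → place at 11.
980 hashes to 11; 11 taken → place at 12.
716 hashes to 2; slot 2 is free → place at 2.
821 hashes to 5; slot 5 is free → place at 5.
963 hashes to 11; 11,12 taken → place at 13.
725 hashes to 11; 11,12,13,14 taken → place at 15.
687 hashes to 7; slot 7 is free → place at 7.
Table: [_, _, 716, _, _, 821, _, 687, _, 111, _, 759, 980, 963, 303, 725, _]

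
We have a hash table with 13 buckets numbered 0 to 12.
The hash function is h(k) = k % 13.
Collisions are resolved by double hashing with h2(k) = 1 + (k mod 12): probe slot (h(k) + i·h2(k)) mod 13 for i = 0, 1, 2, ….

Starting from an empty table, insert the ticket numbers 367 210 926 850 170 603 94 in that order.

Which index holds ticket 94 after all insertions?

367 hashes to 3; slot 3 is free => place at 3.
210 hashes to 2; slot 2 is free => place at 2.
926 hashes to 3, h2=3; 3 taken => place at 6.
850 hashes to 5; slot 5 is free => place at 5.
170 hashes to 1; slot 1 is free => place at 1.
603 hashes to 5, h2=4; 5 taken => place at 9.
94 hashes to 3, h2=11; 3,1 taken => place at 12.
Table: [-, 170, 210, 367, -, 850, 926, -, -, 603, -, -, 94]

12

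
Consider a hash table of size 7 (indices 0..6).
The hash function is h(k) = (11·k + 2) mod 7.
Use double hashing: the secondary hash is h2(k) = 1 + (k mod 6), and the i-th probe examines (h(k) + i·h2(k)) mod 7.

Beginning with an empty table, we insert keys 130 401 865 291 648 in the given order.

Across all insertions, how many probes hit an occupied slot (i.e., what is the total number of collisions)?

3

130: h=4 → slot 4
401: h=3 → slot 3
865: h=4, h2=2, probe 4,6 → slot 6
291: h=4, h2=4, probe 4,1 → slot 1
648: h=4, h2=1, probe 4,5 → slot 5
Table: [., 291, ., 401, 130, 648, 865]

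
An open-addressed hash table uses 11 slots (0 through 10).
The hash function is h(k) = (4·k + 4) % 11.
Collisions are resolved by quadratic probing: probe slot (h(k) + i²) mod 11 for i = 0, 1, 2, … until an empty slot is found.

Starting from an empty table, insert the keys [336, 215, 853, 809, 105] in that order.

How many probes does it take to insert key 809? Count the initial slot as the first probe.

4

336 hashes to 6; slot 6 is free → place at 6.
215 hashes to 6; 6 taken → place at 7.
853 hashes to 6; 6,7 taken → place at 10.
809 hashes to 6; 6,7,10 taken → place at 4.
105 hashes to 6; 6,7,10,4 taken → place at 0.
Table: [105, _, _, _, 809, _, 336, 215, _, _, 853]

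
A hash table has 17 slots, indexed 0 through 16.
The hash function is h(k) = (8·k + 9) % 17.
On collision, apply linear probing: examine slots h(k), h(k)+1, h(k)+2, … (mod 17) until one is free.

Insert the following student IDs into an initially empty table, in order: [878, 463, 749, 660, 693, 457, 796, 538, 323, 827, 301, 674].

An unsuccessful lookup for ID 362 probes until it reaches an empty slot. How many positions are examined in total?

2

878: h=12 => slot 12
463: h=7 => slot 7
749: h=0 => slot 0
660: h=2 => slot 2
693: h=11 => slot 11
457: h=10 => slot 10
796: h=2, probe 2,3 => slot 3
538: h=12, probe 12,13 => slot 13
323: h=9 => slot 9
827: h=12, probe 12,13,14 => slot 14
301: h=3, probe 3,4 => slot 4
674: h=12, probe 12,13,14,15 => slot 15
Table: [749, ∅, 660, 796, 301, ∅, ∅, 463, ∅, 323, 457, 693, 878, 538, 827, 674, ∅]
Lookup 362: h=15, probe 15,16 → slot 16 empty, not found.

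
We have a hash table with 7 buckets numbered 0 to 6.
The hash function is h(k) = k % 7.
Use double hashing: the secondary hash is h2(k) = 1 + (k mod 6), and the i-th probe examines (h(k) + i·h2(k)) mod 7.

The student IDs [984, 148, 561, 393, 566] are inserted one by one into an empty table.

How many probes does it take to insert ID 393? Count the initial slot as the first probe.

3

984 hashes to 4; slot 4 is free -> place at 4.
148 hashes to 1; slot 1 is free -> place at 1.
561 hashes to 1, h2=4; 1 taken -> place at 5.
393 hashes to 1, h2=4; 1,5 taken -> place at 2.
566 hashes to 6; slot 6 is free -> place at 6.
Table: [., 148, 393, ., 984, 561, 566]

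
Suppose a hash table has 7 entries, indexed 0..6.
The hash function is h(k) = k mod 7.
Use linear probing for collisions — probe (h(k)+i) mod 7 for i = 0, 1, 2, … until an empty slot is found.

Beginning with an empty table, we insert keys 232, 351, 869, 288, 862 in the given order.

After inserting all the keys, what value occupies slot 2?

351

232: h=1 => slot 1
351: h=1, probe 1,2 => slot 2
869: h=1, probe 1,2,3 => slot 3
288: h=1, probe 1,2,3,4 => slot 4
862: h=1, probe 1,2,3,4,5 => slot 5
Table: [-, 232, 351, 869, 288, 862, -]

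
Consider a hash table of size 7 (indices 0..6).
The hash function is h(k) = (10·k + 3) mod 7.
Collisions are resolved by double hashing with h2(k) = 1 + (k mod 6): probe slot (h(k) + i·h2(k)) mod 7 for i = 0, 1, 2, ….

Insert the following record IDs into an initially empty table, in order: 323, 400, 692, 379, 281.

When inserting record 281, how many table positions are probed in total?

2

323 hashes to 6; slot 6 is free => place at 6.
400 hashes to 6, h2=5; 6 taken => place at 4.
692 hashes to 0; slot 0 is free => place at 0.
379 hashes to 6, h2=2; 6 taken => place at 1.
281 hashes to 6, h2=6; 6 taken => place at 5.
Table: [692, 379, _, _, 400, 281, 323]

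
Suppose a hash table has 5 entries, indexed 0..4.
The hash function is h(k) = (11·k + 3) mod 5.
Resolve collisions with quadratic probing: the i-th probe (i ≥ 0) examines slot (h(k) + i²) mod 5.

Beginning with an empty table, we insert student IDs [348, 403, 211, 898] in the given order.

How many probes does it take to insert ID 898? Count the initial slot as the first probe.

348: h=1 -> slot 1
403: h=1, probe 1,2 -> slot 2
211: h=4 -> slot 4
898: h=1, probe 1,2,0 -> slot 0
Table: [898, 348, 403, -, 211]

3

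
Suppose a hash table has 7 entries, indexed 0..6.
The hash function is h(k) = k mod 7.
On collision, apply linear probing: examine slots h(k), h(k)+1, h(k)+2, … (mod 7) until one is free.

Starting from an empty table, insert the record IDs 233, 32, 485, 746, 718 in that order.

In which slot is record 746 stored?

233: h=2 => slot 2
32: h=4 => slot 4
485: h=2, probe 2,3 => slot 3
746: h=4, probe 4,5 => slot 5
718: h=4, probe 4,5,6 => slot 6
Table: [—, —, 233, 485, 32, 746, 718]

5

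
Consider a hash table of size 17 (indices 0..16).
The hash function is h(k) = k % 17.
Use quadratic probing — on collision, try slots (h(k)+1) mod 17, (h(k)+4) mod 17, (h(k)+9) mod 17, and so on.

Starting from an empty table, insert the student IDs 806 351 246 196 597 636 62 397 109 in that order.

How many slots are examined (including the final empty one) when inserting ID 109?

6

Insert 806: h=7, slot 7 empty => index 7.
Insert 351: h=11, slot 11 empty => index 11.
Insert 246: h=8, slot 8 empty => index 8.
Insert 196: h=9, slot 9 empty => index 9.
Insert 597: h=2, slot 2 empty => index 2.
Insert 636: h=7, slots 7,8,11 occupied => index 16.
Insert 62: h=11, slot 11 occupied => index 12.
Insert 397: h=6, slot 6 empty => index 6.
Insert 109: h=7, slots 7,8,11,16,6 occupied => index 15.
Table: [-, -, 597, -, -, -, 397, 806, 246, 196, -, 351, 62, -, -, 109, 636]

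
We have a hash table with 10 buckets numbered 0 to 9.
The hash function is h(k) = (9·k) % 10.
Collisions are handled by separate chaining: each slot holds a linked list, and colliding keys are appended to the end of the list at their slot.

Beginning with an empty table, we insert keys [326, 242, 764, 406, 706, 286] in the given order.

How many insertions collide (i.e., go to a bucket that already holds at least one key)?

Insert 326: h=4, bucket 4 empty -> new chain.
Insert 242: h=8, bucket 8 empty -> new chain.
Insert 764: h=6, bucket 6 empty -> new chain.
Insert 406: h=4, bucket 4 nonempty -> append to chain.
Insert 706: h=4, bucket 4 nonempty -> append to chain.
Insert 286: h=4, bucket 4 nonempty -> append to chain.
Final buckets:
0: —
1: —
2: —
3: —
4: 326 -> 406 -> 706 -> 286
5: —
6: 764
7: —
8: 242
9: —

3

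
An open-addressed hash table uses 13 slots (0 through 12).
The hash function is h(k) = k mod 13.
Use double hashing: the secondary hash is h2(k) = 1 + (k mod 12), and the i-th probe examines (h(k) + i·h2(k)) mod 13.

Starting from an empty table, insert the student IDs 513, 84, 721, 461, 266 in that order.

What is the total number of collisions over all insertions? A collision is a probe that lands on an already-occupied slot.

4

513: h=6 => slot 6
84: h=6, h2=1, probe 6,7 => slot 7
721: h=6, h2=2, probe 6,8 => slot 8
461: h=6, h2=6, probe 6,12 => slot 12
266: h=6, h2=3, probe 6,9 => slot 9
Table: [., ., ., ., ., ., 513, 84, 721, 266, ., ., 461]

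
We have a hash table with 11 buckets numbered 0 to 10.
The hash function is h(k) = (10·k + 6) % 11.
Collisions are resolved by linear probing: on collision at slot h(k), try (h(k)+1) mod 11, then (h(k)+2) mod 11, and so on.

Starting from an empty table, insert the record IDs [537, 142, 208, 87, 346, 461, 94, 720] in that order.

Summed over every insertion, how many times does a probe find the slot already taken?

Insert 537: h=8, slot 8 empty -> index 8.
Insert 142: h=7, slot 7 empty -> index 7.
Insert 208: h=7, slots 7,8 occupied -> index 9.
Insert 87: h=7, slots 7,8,9 occupied -> index 10.
Insert 346: h=1, slot 1 empty -> index 1.
Insert 461: h=7, slots 7,8,9,10 occupied -> index 0.
Insert 94: h=0, slots 0,1 occupied -> index 2.
Insert 720: h=1, slots 1,2 occupied -> index 3.
Table: [461, 346, 94, 720, ∅, ∅, ∅, 142, 537, 208, 87]

13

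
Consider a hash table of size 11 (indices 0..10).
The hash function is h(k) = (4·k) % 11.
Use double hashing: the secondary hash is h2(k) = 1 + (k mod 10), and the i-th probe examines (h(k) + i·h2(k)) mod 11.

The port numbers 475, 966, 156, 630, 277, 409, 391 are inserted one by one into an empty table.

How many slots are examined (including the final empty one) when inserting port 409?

475 hashes to 8; slot 8 is free → place at 8.
966 hashes to 3; slot 3 is free → place at 3.
156 hashes to 8, h2=7; 8 taken → place at 4.
630 hashes to 1; slot 1 is free → place at 1.
277 hashes to 8, h2=8; 8 taken → place at 5.
409 hashes to 8, h2=10; 8 taken → place at 7.
391 hashes to 2; slot 2 is free → place at 2.
Table: [-, 630, 391, 966, 156, 277, -, 409, 475, -, -]

2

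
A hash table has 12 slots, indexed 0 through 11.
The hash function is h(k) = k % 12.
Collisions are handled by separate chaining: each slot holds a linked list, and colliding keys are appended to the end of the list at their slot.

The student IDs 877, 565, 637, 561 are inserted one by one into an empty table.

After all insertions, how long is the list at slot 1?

Insert 877: h=1, bucket 1 empty -> new chain.
Insert 565: h=1, bucket 1 nonempty -> append to chain.
Insert 637: h=1, bucket 1 nonempty -> append to chain.
Insert 561: h=9, bucket 9 empty -> new chain.
Final buckets:
0: .
1: 877 -> 565 -> 637
2: .
3: .
4: .
5: .
6: .
7: .
8: .
9: 561
10: .
11: .

3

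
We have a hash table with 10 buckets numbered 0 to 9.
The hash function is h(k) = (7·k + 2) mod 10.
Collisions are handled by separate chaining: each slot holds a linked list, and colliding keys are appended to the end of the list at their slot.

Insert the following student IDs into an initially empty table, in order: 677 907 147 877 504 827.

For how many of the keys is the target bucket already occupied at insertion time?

677 → bucket 1
907 → bucket 1 (collision)
147 → bucket 1 (collision)
877 → bucket 1 (collision)
504 → bucket 0
827 → bucket 1 (collision)
Final buckets:
0: 504
1: 677 -> 907 -> 147 -> 877 -> 827
2: -
3: -
4: -
5: -
6: -
7: -
8: -
9: -

4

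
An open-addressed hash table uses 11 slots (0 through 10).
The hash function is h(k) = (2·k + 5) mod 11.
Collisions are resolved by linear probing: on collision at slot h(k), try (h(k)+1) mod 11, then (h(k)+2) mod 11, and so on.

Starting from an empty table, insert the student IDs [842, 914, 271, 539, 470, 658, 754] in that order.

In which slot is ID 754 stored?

Insert 842: h=6, slot 6 empty => index 6.
Insert 914: h=7, slot 7 empty => index 7.
Insert 271: h=8, slot 8 empty => index 8.
Insert 539: h=5, slot 5 empty => index 5.
Insert 470: h=10, slot 10 empty => index 10.
Insert 658: h=1, slot 1 empty => index 1.
Insert 754: h=6, slots 6,7,8 occupied => index 9.
Table: [∅, 658, ∅, ∅, ∅, 539, 842, 914, 271, 754, 470]

9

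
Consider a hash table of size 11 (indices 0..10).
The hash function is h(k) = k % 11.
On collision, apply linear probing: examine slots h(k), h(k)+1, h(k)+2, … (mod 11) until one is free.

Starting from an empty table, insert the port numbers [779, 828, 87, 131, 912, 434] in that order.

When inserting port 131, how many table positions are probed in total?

779 hashes to 9; slot 9 is free -> place at 9.
828 hashes to 3; slot 3 is free -> place at 3.
87 hashes to 10; slot 10 is free -> place at 10.
131 hashes to 10; 10 taken -> place at 0.
912 hashes to 10; 10,0 taken -> place at 1.
434 hashes to 5; slot 5 is free -> place at 5.
Table: [131, 912, ., 828, ., 434, ., ., ., 779, 87]

2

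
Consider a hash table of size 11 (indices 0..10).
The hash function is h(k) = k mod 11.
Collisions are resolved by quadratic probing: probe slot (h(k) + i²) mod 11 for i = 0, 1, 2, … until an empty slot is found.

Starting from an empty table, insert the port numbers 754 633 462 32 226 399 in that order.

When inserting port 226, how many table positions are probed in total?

4

Insert 754: h=6, slot 6 empty -> index 6.
Insert 633: h=6, slot 6 occupied -> index 7.
Insert 462: h=0, slot 0 empty -> index 0.
Insert 32: h=10, slot 10 empty -> index 10.
Insert 226: h=6, slots 6,7,10 occupied -> index 4.
Insert 399: h=3, slot 3 empty -> index 3.
Table: [462, ∅, ∅, 399, 226, ∅, 754, 633, ∅, ∅, 32]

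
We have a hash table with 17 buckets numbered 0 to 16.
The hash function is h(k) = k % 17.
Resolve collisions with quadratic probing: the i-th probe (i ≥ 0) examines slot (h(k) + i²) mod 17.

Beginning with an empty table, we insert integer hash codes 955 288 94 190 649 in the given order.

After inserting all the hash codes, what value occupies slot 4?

190

955 hashes to 3; slot 3 is free → place at 3.
288 hashes to 16; slot 16 is free → place at 16.
94 hashes to 9; slot 9 is free → place at 9.
190 hashes to 3; 3 taken → place at 4.
649 hashes to 3; 3,4 taken → place at 7.
Table: [∅, ∅, ∅, 955, 190, ∅, ∅, 649, ∅, 94, ∅, ∅, ∅, ∅, ∅, ∅, 288]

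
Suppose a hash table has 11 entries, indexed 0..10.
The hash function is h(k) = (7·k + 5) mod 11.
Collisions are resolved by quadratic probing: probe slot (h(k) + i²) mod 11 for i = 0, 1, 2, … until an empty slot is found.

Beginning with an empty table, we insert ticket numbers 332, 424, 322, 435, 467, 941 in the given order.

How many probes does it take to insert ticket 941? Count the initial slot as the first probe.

332 hashes to 8; slot 8 is free => place at 8.
424 hashes to 3; slot 3 is free => place at 3.
322 hashes to 4; slot 4 is free => place at 4.
435 hashes to 3; 3,4 taken => place at 7.
467 hashes to 7; 7,8 taken => place at 0.
941 hashes to 3; 3,4,7 taken => place at 1.
Table: [467, 941, _, 424, 322, _, _, 435, 332, _, _]

4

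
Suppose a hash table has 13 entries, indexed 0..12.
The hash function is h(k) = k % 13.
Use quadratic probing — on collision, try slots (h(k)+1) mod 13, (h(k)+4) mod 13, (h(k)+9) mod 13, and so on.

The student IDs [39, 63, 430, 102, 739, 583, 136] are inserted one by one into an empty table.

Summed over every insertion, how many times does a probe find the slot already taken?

Insert 39: h=0, slot 0 empty => index 0.
Insert 63: h=11, slot 11 empty => index 11.
Insert 430: h=1, slot 1 empty => index 1.
Insert 102: h=11, slot 11 occupied => index 12.
Insert 739: h=11, slots 11,12 occupied => index 2.
Insert 583: h=11, slots 11,12,2 occupied => index 7.
Insert 136: h=6, slot 6 empty => index 6.
Table: [39, 430, 739, -, -, -, 136, 583, -, -, -, 63, 102]

6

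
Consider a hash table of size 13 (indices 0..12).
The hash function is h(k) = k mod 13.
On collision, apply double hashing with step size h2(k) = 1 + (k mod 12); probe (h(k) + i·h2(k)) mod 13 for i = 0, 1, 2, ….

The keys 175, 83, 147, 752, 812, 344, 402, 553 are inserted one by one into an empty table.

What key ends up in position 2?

175 hashes to 6; slot 6 is free => place at 6.
83 hashes to 5; slot 5 is free => place at 5.
147 hashes to 4; slot 4 is free => place at 4.
752 hashes to 11; slot 11 is free => place at 11.
812 hashes to 6, h2=9; 6 taken => place at 2.
344 hashes to 6, h2=9; 6,2,11 taken => place at 7.
402 hashes to 12; slot 12 is free => place at 12.
553 hashes to 7, h2=2; 7 taken => place at 9.
Table: [-, -, 812, -, 147, 83, 175, 344, -, 553, -, 752, 402]

812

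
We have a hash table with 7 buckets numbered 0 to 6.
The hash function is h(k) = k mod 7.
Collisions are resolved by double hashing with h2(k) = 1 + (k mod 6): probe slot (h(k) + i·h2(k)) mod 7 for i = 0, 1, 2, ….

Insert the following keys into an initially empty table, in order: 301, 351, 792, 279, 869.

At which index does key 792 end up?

Insert 301: h=0, slot 0 empty => index 0.
Insert 351: h=1, slot 1 empty => index 1.
Insert 792: h=1, h2=1, slot 1 occupied => index 2.
Insert 279: h=6, slot 6 empty => index 6.
Insert 869: h=1, h2=6, slots 1,0,6 occupied => index 5.
Table: [301, 351, 792, -, -, 869, 279]

2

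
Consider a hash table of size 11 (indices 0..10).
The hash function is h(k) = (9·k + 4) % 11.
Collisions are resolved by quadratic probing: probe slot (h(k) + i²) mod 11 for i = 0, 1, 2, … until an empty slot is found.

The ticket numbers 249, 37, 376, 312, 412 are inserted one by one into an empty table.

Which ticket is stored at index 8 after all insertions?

249 hashes to 1; slot 1 is free -> place at 1.
37 hashes to 7; slot 7 is free -> place at 7.
376 hashes to 0; slot 0 is free -> place at 0.
312 hashes to 7; 7 taken -> place at 8.
412 hashes to 5; slot 5 is free -> place at 5.
Table: [376, 249, _, _, _, 412, _, 37, 312, _, _]

312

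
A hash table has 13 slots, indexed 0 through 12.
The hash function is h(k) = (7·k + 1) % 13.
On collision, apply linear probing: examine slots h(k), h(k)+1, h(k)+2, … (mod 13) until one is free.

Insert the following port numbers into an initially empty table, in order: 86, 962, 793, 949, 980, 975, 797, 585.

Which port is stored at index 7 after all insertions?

Insert 86: h=5, slot 5 empty => index 5.
Insert 962: h=1, slot 1 empty => index 1.
Insert 793: h=1, slot 1 occupied => index 2.
Insert 949: h=1, slots 1,2 occupied => index 3.
Insert 980: h=10, slot 10 empty => index 10.
Insert 975: h=1, slots 1,2,3 occupied => index 4.
Insert 797: h=3, slots 3,4,5 occupied => index 6.
Insert 585: h=1, slots 1,2,3,4,5,6 occupied => index 7.
Table: [∅, 962, 793, 949, 975, 86, 797, 585, ∅, ∅, 980, ∅, ∅]

585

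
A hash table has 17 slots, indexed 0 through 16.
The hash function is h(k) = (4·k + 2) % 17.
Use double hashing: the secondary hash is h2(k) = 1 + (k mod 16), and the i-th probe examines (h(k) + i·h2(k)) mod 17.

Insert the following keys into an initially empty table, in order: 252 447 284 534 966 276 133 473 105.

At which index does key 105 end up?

10

252: h=7 -> slot 7
447: h=5 -> slot 5
284: h=16 -> slot 16
534: h=13 -> slot 13
966: h=7, h2=7, probe 7,14 -> slot 14
276: h=1 -> slot 1
133: h=7, h2=6, probe 7,13,2 -> slot 2
473: h=7, h2=10, probe 7,0 -> slot 0
105: h=14, h2=10, probe 14,7,0,10 -> slot 10
Table: [473, 276, 133, ., ., 447, ., 252, ., ., 105, ., ., 534, 966, ., 284]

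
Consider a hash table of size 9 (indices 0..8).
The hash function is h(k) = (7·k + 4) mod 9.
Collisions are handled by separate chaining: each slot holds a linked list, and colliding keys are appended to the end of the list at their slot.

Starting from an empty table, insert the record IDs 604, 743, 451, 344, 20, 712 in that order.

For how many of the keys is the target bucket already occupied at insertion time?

604 → bucket 2
743 → bucket 3
451 → bucket 2 (collision)
344 → bucket 0
20 → bucket 0 (collision)
712 → bucket 2 (collision)
Final buckets:
0: 344 -> 20
1: ∅
2: 604 -> 451 -> 712
3: 743
4: ∅
5: ∅
6: ∅
7: ∅
8: ∅

3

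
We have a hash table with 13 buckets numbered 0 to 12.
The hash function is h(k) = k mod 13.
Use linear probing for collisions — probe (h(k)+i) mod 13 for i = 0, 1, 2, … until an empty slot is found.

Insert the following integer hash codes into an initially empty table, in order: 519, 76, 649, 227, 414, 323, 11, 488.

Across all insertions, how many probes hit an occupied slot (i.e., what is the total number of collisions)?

519 hashes to 12; slot 12 is free => place at 12.
76 hashes to 11; slot 11 is free => place at 11.
649 hashes to 12; 12 taken => place at 0.
227 hashes to 6; slot 6 is free => place at 6.
414 hashes to 11; 11,12,0 taken => place at 1.
323 hashes to 11; 11,12,0,1 taken => place at 2.
11 hashes to 11; 11,12,0,1,2 taken => place at 3.
488 hashes to 7; slot 7 is free => place at 7.
Table: [649, 414, 323, 11, —, —, 227, 488, —, —, —, 76, 519]

13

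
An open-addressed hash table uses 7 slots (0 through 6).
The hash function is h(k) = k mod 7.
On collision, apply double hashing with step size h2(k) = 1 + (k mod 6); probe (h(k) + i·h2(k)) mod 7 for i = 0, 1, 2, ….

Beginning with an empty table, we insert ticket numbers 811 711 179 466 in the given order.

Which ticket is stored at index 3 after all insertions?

811: h=6 => slot 6
711: h=4 => slot 4
179: h=4, h2=6, probe 4,3 => slot 3
466: h=4, h2=5, probe 4,2 => slot 2
Table: [-, -, 466, 179, 711, -, 811]

179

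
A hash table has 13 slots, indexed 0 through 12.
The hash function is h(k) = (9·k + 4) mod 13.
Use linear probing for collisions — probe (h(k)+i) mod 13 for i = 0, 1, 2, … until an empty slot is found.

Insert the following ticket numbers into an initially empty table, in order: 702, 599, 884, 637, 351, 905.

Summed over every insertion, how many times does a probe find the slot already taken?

6

702: h=4 → slot 4
599: h=0 → slot 0
884: h=4, probe 4,5 → slot 5
637: h=4, probe 4,5,6 → slot 6
351: h=4, probe 4,5,6,7 → slot 7
905: h=11 → slot 11
Table: [599, —, —, —, 702, 884, 637, 351, —, —, —, 905, —]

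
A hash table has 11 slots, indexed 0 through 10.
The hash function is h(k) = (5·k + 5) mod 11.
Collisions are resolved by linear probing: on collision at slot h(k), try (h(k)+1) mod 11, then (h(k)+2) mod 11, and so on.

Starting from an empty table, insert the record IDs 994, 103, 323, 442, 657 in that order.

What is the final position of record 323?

5

994 hashes to 3; slot 3 is free -> place at 3.
103 hashes to 3; 3 taken -> place at 4.
323 hashes to 3; 3,4 taken -> place at 5.
442 hashes to 4; 4,5 taken -> place at 6.
657 hashes to 1; slot 1 is free -> place at 1.
Table: [∅, 657, ∅, 994, 103, 323, 442, ∅, ∅, ∅, ∅]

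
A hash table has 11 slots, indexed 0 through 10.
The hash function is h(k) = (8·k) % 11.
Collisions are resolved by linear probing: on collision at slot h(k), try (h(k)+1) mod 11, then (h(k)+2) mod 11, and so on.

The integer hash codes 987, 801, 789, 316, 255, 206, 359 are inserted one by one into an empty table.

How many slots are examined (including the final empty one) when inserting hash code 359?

987 hashes to 9; slot 9 is free → place at 9.
801 hashes to 6; slot 6 is free → place at 6.
789 hashes to 9; 9 taken → place at 10.
316 hashes to 9; 9,10 taken → place at 0.
255 hashes to 5; slot 5 is free → place at 5.
206 hashes to 9; 9,10,0 taken → place at 1.
359 hashes to 1; 1 taken → place at 2.
Table: [316, 206, 359, _, _, 255, 801, _, _, 987, 789]

2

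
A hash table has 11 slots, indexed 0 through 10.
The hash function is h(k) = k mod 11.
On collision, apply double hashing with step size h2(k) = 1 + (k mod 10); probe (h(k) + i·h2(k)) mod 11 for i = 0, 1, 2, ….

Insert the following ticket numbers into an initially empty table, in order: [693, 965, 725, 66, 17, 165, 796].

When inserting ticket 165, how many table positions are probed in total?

Insert 693: h=0, slot 0 empty -> index 0.
Insert 965: h=8, slot 8 empty -> index 8.
Insert 725: h=10, slot 10 empty -> index 10.
Insert 66: h=0, h2=7, slot 0 occupied -> index 7.
Insert 17: h=6, slot 6 empty -> index 6.
Insert 165: h=0, h2=6, slots 0,6 occupied -> index 1.
Insert 796: h=4, slot 4 empty -> index 4.
Table: [693, 165, ∅, ∅, 796, ∅, 17, 66, 965, ∅, 725]

3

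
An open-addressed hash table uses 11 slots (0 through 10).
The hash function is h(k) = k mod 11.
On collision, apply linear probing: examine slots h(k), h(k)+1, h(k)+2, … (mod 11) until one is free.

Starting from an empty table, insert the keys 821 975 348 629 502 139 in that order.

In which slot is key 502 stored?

821 hashes to 7; slot 7 is free => place at 7.
975 hashes to 7; 7 taken => place at 8.
348 hashes to 7; 7,8 taken => place at 9.
629 hashes to 2; slot 2 is free => place at 2.
502 hashes to 7; 7,8,9 taken => place at 10.
139 hashes to 7; 7,8,9,10 taken => place at 0.
Table: [139, ., 629, ., ., ., ., 821, 975, 348, 502]

10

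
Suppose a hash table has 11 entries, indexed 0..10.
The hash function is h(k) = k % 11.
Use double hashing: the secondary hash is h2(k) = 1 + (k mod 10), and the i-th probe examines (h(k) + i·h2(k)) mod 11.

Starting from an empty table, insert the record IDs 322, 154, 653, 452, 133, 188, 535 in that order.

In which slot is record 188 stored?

322: h=3 → slot 3
154: h=0 → slot 0
653: h=4 → slot 4
452: h=1 → slot 1
133: h=1, h2=4, probe 1,5 → slot 5
188: h=1, h2=9, probe 1,10 → slot 10
535: h=7 → slot 7
Table: [154, 452, ., 322, 653, 133, ., 535, ., ., 188]

10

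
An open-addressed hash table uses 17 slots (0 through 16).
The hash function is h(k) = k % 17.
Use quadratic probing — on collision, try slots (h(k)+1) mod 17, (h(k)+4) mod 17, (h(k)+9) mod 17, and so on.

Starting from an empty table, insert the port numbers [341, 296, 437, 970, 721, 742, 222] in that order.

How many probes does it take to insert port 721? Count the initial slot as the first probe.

2

341 hashes to 1; slot 1 is free -> place at 1.
296 hashes to 7; slot 7 is free -> place at 7.
437 hashes to 12; slot 12 is free -> place at 12.
970 hashes to 1; 1 taken -> place at 2.
721 hashes to 7; 7 taken -> place at 8.
742 hashes to 11; slot 11 is free -> place at 11.
222 hashes to 1; 1,2 taken -> place at 5.
Table: [_, 341, 970, _, _, 222, _, 296, 721, _, _, 742, 437, _, _, _, _]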